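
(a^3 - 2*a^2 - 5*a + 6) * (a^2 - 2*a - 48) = a^5 - 4*a^4 - 49*a^3 + 112*a^2 + 228*a - 288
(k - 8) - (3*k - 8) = -2*k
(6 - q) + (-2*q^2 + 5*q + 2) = -2*q^2 + 4*q + 8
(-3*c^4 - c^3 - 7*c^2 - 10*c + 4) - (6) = -3*c^4 - c^3 - 7*c^2 - 10*c - 2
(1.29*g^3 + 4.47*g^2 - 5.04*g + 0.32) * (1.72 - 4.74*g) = -6.1146*g^4 - 18.969*g^3 + 31.578*g^2 - 10.1856*g + 0.5504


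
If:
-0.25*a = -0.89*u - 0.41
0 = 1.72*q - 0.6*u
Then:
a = 3.56*u + 1.64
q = 0.348837209302326*u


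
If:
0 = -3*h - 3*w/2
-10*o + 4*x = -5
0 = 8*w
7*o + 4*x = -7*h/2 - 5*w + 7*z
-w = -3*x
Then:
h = 0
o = 1/2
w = 0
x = 0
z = 1/2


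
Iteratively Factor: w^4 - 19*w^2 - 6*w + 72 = (w - 4)*(w^3 + 4*w^2 - 3*w - 18) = (w - 4)*(w + 3)*(w^2 + w - 6) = (w - 4)*(w - 2)*(w + 3)*(w + 3)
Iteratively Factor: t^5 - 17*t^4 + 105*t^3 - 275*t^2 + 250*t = (t - 5)*(t^4 - 12*t^3 + 45*t^2 - 50*t) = (t - 5)*(t - 2)*(t^3 - 10*t^2 + 25*t) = t*(t - 5)*(t - 2)*(t^2 - 10*t + 25) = t*(t - 5)^2*(t - 2)*(t - 5)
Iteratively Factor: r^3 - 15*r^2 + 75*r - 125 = (r - 5)*(r^2 - 10*r + 25) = (r - 5)^2*(r - 5)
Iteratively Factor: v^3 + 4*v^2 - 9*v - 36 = (v + 4)*(v^2 - 9) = (v - 3)*(v + 4)*(v + 3)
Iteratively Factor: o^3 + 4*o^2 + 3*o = (o)*(o^2 + 4*o + 3) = o*(o + 1)*(o + 3)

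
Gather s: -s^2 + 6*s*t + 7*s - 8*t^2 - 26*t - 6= -s^2 + s*(6*t + 7) - 8*t^2 - 26*t - 6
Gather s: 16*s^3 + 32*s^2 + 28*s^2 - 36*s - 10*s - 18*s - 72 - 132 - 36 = 16*s^3 + 60*s^2 - 64*s - 240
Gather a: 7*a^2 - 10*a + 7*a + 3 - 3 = 7*a^2 - 3*a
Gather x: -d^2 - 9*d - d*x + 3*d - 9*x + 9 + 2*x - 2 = -d^2 - 6*d + x*(-d - 7) + 7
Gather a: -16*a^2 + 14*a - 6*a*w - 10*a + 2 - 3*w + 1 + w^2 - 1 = -16*a^2 + a*(4 - 6*w) + w^2 - 3*w + 2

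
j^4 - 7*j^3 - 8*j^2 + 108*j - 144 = (j - 6)*(j - 3)*(j - 2)*(j + 4)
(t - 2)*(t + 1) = t^2 - t - 2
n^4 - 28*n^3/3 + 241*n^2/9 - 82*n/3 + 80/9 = (n - 5)*(n - 8/3)*(n - 1)*(n - 2/3)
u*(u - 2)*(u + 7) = u^3 + 5*u^2 - 14*u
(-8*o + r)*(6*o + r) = -48*o^2 - 2*o*r + r^2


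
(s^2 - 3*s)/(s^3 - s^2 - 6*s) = 1/(s + 2)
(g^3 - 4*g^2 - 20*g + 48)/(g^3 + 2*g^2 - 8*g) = (g - 6)/g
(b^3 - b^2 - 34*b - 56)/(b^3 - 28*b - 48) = (b - 7)/(b - 6)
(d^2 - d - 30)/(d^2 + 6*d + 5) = (d - 6)/(d + 1)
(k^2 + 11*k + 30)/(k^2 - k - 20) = (k^2 + 11*k + 30)/(k^2 - k - 20)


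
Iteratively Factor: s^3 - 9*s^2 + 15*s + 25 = (s - 5)*(s^2 - 4*s - 5) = (s - 5)*(s + 1)*(s - 5)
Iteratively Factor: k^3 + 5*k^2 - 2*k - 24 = (k + 3)*(k^2 + 2*k - 8) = (k + 3)*(k + 4)*(k - 2)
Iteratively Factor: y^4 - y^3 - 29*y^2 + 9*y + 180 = (y - 5)*(y^3 + 4*y^2 - 9*y - 36) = (y - 5)*(y - 3)*(y^2 + 7*y + 12) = (y - 5)*(y - 3)*(y + 4)*(y + 3)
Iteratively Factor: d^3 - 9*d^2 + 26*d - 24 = (d - 4)*(d^2 - 5*d + 6) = (d - 4)*(d - 2)*(d - 3)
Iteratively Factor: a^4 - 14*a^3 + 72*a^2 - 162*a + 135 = (a - 5)*(a^3 - 9*a^2 + 27*a - 27) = (a - 5)*(a - 3)*(a^2 - 6*a + 9) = (a - 5)*(a - 3)^2*(a - 3)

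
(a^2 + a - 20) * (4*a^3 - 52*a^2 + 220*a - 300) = 4*a^5 - 48*a^4 + 88*a^3 + 960*a^2 - 4700*a + 6000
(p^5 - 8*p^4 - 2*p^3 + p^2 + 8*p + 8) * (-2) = -2*p^5 + 16*p^4 + 4*p^3 - 2*p^2 - 16*p - 16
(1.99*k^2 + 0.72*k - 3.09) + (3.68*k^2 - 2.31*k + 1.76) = 5.67*k^2 - 1.59*k - 1.33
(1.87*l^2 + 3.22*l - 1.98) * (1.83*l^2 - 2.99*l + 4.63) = 3.4221*l^4 + 0.3013*l^3 - 4.5931*l^2 + 20.8288*l - 9.1674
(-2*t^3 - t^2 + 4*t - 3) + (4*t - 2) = -2*t^3 - t^2 + 8*t - 5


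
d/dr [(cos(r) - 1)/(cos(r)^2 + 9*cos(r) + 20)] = (cos(r)^2 - 2*cos(r) - 29)*sin(r)/(cos(r)^2 + 9*cos(r) + 20)^2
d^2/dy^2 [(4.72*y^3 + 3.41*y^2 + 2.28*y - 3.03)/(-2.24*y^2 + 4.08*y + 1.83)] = (2.8421709430404e-14*y^5 - 281.048064*y^3 - 204.098112*y^2 - 317.06856*y + 136.925622)/(11.239424*y^6 - 61.415424*y^5 + 84.317184*y^4 + 32.431104*y^3 - 68.884128*y^2 - 40.990536*y - 6.128487)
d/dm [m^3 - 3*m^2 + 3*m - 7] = 3*m^2 - 6*m + 3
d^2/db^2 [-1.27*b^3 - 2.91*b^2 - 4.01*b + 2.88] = -7.62*b - 5.82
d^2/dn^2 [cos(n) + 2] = -cos(n)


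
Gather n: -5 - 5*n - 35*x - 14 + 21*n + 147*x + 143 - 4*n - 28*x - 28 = 12*n + 84*x + 96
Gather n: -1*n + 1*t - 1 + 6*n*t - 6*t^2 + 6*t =n*(6*t - 1) - 6*t^2 + 7*t - 1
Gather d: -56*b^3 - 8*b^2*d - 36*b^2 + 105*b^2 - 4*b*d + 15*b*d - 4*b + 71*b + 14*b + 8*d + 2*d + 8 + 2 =-56*b^3 + 69*b^2 + 81*b + d*(-8*b^2 + 11*b + 10) + 10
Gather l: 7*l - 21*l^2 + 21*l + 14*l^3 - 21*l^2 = 14*l^3 - 42*l^2 + 28*l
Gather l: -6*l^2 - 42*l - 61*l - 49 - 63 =-6*l^2 - 103*l - 112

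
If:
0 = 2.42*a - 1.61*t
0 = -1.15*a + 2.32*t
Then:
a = 0.00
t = 0.00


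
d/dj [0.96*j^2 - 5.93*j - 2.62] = 1.92*j - 5.93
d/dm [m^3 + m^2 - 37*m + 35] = 3*m^2 + 2*m - 37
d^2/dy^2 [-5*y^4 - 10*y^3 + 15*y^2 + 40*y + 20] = -60*y^2 - 60*y + 30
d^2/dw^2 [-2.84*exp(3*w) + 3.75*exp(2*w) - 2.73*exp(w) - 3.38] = (-25.56*exp(2*w) + 15.0*exp(w) - 2.73)*exp(w)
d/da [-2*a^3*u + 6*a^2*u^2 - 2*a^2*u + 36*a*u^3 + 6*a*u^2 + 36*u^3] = 2*u*(-3*a^2 + 6*a*u - 2*a + 18*u^2 + 3*u)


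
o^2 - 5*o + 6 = (o - 3)*(o - 2)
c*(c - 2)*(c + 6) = c^3 + 4*c^2 - 12*c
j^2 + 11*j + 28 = (j + 4)*(j + 7)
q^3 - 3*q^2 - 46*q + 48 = (q - 8)*(q - 1)*(q + 6)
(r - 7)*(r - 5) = r^2 - 12*r + 35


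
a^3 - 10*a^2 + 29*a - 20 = (a - 5)*(a - 4)*(a - 1)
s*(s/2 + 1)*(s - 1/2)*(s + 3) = s^4/2 + 9*s^3/4 + 7*s^2/4 - 3*s/2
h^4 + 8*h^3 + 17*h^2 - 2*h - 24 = (h - 1)*(h + 2)*(h + 3)*(h + 4)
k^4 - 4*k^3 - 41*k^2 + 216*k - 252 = (k - 6)*(k - 3)*(k - 2)*(k + 7)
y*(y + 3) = y^2 + 3*y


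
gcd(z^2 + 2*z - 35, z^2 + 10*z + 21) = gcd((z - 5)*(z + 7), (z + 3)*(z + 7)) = z + 7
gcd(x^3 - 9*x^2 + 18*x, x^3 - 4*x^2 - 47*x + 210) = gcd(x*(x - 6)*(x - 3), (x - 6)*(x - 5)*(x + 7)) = x - 6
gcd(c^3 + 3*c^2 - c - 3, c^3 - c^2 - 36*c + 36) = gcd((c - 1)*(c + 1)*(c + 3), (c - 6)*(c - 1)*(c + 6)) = c - 1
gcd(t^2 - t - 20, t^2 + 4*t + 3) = 1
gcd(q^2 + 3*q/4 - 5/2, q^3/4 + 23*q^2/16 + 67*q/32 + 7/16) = q + 2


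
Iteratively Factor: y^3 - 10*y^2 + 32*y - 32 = (y - 4)*(y^2 - 6*y + 8) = (y - 4)*(y - 2)*(y - 4)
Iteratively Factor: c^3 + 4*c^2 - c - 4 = (c + 1)*(c^2 + 3*c - 4) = (c - 1)*(c + 1)*(c + 4)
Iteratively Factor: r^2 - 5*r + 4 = (r - 1)*(r - 4)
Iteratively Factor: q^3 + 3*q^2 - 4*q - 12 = (q + 2)*(q^2 + q - 6) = (q + 2)*(q + 3)*(q - 2)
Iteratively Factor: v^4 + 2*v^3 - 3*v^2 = (v - 1)*(v^3 + 3*v^2) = (v - 1)*(v + 3)*(v^2) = v*(v - 1)*(v + 3)*(v)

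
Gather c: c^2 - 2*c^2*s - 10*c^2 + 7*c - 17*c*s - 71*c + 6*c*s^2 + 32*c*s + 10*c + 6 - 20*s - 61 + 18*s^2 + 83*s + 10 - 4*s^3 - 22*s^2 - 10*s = c^2*(-2*s - 9) + c*(6*s^2 + 15*s - 54) - 4*s^3 - 4*s^2 + 53*s - 45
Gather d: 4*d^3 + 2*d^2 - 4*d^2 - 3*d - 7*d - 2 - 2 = 4*d^3 - 2*d^2 - 10*d - 4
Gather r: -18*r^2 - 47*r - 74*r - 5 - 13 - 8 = -18*r^2 - 121*r - 26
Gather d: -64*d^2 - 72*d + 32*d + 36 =-64*d^2 - 40*d + 36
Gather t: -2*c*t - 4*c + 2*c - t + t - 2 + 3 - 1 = -2*c*t - 2*c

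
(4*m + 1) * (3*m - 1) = 12*m^2 - m - 1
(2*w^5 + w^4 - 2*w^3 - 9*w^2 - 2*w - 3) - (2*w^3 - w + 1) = 2*w^5 + w^4 - 4*w^3 - 9*w^2 - w - 4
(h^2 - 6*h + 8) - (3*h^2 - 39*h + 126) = -2*h^2 + 33*h - 118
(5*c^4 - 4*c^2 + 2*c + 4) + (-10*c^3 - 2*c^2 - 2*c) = 5*c^4 - 10*c^3 - 6*c^2 + 4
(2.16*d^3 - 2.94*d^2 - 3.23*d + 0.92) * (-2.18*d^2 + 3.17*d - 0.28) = -4.7088*d^5 + 13.2564*d^4 - 2.8832*d^3 - 11.4215*d^2 + 3.8208*d - 0.2576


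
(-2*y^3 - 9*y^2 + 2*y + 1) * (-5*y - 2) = 10*y^4 + 49*y^3 + 8*y^2 - 9*y - 2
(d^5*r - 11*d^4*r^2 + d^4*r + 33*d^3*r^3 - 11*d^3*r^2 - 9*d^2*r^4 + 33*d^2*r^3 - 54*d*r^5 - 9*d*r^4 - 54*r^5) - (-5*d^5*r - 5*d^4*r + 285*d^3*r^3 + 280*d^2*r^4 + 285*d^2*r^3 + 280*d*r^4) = 6*d^5*r - 11*d^4*r^2 + 6*d^4*r - 252*d^3*r^3 - 11*d^3*r^2 - 289*d^2*r^4 - 252*d^2*r^3 - 54*d*r^5 - 289*d*r^4 - 54*r^5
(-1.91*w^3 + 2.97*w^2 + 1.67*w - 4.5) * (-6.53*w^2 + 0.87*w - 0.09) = 12.4723*w^5 - 21.0558*w^4 - 8.1493*w^3 + 30.5706*w^2 - 4.0653*w + 0.405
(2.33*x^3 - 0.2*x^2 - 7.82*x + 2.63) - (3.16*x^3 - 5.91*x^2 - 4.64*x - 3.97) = -0.83*x^3 + 5.71*x^2 - 3.18*x + 6.6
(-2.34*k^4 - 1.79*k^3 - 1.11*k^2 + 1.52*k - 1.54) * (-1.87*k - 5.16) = 4.3758*k^5 + 15.4217*k^4 + 11.3121*k^3 + 2.8852*k^2 - 4.9634*k + 7.9464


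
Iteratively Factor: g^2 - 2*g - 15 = (g - 5)*(g + 3)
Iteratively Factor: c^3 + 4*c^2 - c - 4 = (c - 1)*(c^2 + 5*c + 4) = (c - 1)*(c + 1)*(c + 4)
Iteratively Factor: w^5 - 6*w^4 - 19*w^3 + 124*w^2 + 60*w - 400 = (w - 5)*(w^4 - w^3 - 24*w^2 + 4*w + 80) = (w - 5)^2*(w^3 + 4*w^2 - 4*w - 16) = (w - 5)^2*(w + 4)*(w^2 - 4) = (w - 5)^2*(w + 2)*(w + 4)*(w - 2)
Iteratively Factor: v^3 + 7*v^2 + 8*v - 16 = (v + 4)*(v^2 + 3*v - 4) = (v - 1)*(v + 4)*(v + 4)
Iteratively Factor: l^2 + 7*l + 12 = (l + 3)*(l + 4)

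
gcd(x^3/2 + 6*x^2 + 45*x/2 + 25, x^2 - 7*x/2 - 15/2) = 1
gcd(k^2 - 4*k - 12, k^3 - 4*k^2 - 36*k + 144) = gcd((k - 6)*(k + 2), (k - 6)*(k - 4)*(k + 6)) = k - 6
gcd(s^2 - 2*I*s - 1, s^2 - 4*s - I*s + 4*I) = s - I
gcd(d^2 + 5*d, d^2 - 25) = d + 5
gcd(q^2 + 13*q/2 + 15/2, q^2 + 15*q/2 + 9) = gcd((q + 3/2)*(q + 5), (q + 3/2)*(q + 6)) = q + 3/2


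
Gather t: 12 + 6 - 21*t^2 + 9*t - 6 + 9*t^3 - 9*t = 9*t^3 - 21*t^2 + 12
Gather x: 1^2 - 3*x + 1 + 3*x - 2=0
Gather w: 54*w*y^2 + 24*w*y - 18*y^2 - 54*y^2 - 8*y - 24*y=w*(54*y^2 + 24*y) - 72*y^2 - 32*y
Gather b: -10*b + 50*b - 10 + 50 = 40*b + 40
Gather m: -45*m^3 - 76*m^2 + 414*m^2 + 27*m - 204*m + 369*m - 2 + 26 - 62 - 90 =-45*m^3 + 338*m^2 + 192*m - 128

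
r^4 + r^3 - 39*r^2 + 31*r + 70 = (r - 5)*(r - 2)*(r + 1)*(r + 7)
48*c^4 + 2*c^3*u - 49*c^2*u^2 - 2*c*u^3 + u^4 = (-8*c + u)*(-c + u)*(c + u)*(6*c + u)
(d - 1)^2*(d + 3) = d^3 + d^2 - 5*d + 3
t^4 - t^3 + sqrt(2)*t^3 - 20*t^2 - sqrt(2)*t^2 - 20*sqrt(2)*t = t*(t - 5)*(t + 4)*(t + sqrt(2))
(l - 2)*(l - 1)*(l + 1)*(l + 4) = l^4 + 2*l^3 - 9*l^2 - 2*l + 8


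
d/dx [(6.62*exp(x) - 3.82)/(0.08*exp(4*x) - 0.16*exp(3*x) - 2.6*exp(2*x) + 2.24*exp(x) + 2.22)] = (-1.5888*exp(4*x) + 3.3408*exp(3*x) + 15.3784*exp(2*x) - 19.864*exp(x) + 23.2532)*exp(x)/(0.0064*exp(8*x) - 0.0256*exp(7*x) - 0.3904*exp(6*x) + 1.1904*exp(5*x) + 6.3984*exp(4*x) - 12.3584*exp(3*x) - 6.5264*exp(2*x) + 9.9456*exp(x) + 4.9284)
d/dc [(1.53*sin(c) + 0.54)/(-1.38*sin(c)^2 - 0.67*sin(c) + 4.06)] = (2.1114*sin(c)^2 + 1.4904*sin(c) + 6.5736)*cos(c)/(1.9044*sin(c)^4 + 1.8492*sin(c)^3 - 10.7567*sin(c)^2 - 5.4404*sin(c) + 16.4836)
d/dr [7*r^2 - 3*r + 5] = 14*r - 3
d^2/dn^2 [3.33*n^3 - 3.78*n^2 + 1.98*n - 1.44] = 19.98*n - 7.56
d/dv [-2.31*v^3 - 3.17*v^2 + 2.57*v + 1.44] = -6.93*v^2 - 6.34*v + 2.57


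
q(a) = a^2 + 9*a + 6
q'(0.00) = 9.00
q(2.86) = 39.92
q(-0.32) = 3.22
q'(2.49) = 13.98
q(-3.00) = -12.00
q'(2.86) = 14.72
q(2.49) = 34.61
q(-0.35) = 2.97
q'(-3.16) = 2.68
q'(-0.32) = 8.36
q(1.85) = 26.07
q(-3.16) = -12.45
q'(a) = 2*a + 9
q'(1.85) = 12.70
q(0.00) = 6.00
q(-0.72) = 0.04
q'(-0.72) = 7.56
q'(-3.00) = 3.00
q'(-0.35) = 8.30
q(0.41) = 9.86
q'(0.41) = 9.82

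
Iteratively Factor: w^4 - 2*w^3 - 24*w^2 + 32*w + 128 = (w - 4)*(w^3 + 2*w^2 - 16*w - 32) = (w - 4)*(w + 4)*(w^2 - 2*w - 8) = (w - 4)^2*(w + 4)*(w + 2)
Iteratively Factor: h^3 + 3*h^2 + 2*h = (h + 2)*(h^2 + h) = (h + 1)*(h + 2)*(h)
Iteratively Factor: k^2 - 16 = (k + 4)*(k - 4)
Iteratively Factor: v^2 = (v)*(v)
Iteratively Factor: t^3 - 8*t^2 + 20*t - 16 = (t - 2)*(t^2 - 6*t + 8) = (t - 4)*(t - 2)*(t - 2)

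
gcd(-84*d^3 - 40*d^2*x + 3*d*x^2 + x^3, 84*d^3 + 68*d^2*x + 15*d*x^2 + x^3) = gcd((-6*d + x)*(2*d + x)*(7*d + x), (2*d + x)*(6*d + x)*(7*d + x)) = 14*d^2 + 9*d*x + x^2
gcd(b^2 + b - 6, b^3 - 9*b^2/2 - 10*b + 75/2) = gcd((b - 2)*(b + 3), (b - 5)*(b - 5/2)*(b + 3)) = b + 3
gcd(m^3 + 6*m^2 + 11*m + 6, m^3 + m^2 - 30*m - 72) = m + 3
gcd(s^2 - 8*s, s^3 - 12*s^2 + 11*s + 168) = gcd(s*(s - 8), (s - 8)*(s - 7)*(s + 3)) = s - 8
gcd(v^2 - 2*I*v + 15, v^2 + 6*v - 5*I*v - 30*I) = v - 5*I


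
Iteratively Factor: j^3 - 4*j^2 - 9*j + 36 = (j + 3)*(j^2 - 7*j + 12) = (j - 4)*(j + 3)*(j - 3)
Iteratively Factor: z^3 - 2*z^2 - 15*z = (z)*(z^2 - 2*z - 15) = z*(z - 5)*(z + 3)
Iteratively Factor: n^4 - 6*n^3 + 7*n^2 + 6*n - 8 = (n - 4)*(n^3 - 2*n^2 - n + 2) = (n - 4)*(n + 1)*(n^2 - 3*n + 2) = (n - 4)*(n - 2)*(n + 1)*(n - 1)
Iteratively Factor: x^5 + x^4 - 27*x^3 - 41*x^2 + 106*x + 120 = (x + 1)*(x^4 - 27*x^2 - 14*x + 120) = (x - 2)*(x + 1)*(x^3 + 2*x^2 - 23*x - 60) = (x - 5)*(x - 2)*(x + 1)*(x^2 + 7*x + 12) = (x - 5)*(x - 2)*(x + 1)*(x + 3)*(x + 4)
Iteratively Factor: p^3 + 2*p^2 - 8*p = (p - 2)*(p^2 + 4*p) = (p - 2)*(p + 4)*(p)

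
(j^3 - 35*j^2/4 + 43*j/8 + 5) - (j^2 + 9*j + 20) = j^3 - 39*j^2/4 - 29*j/8 - 15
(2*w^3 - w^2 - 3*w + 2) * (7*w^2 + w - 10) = 14*w^5 - 5*w^4 - 42*w^3 + 21*w^2 + 32*w - 20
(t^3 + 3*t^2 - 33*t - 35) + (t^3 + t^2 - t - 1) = 2*t^3 + 4*t^2 - 34*t - 36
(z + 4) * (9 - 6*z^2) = -6*z^3 - 24*z^2 + 9*z + 36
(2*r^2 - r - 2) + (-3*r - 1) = 2*r^2 - 4*r - 3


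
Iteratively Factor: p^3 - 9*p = (p)*(p^2 - 9) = p*(p - 3)*(p + 3)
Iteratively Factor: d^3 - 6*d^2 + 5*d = (d - 5)*(d^2 - d) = (d - 5)*(d - 1)*(d)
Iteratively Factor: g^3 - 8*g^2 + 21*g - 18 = (g - 2)*(g^2 - 6*g + 9) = (g - 3)*(g - 2)*(g - 3)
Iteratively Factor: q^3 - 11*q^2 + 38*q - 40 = (q - 5)*(q^2 - 6*q + 8) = (q - 5)*(q - 4)*(q - 2)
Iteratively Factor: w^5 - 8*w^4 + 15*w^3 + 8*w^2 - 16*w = (w + 1)*(w^4 - 9*w^3 + 24*w^2 - 16*w) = w*(w + 1)*(w^3 - 9*w^2 + 24*w - 16) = w*(w - 1)*(w + 1)*(w^2 - 8*w + 16) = w*(w - 4)*(w - 1)*(w + 1)*(w - 4)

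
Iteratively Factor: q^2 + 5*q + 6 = (q + 2)*(q + 3)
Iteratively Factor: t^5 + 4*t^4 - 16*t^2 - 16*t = (t + 2)*(t^4 + 2*t^3 - 4*t^2 - 8*t) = (t + 2)^2*(t^3 - 4*t) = (t - 2)*(t + 2)^2*(t^2 + 2*t) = (t - 2)*(t + 2)^3*(t)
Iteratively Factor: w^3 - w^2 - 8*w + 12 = (w - 2)*(w^2 + w - 6) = (w - 2)*(w + 3)*(w - 2)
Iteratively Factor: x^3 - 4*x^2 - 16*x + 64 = (x - 4)*(x^2 - 16) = (x - 4)^2*(x + 4)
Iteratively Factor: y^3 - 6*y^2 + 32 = (y - 4)*(y^2 - 2*y - 8) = (y - 4)*(y + 2)*(y - 4)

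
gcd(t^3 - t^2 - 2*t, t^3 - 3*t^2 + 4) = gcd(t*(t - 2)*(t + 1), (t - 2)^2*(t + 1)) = t^2 - t - 2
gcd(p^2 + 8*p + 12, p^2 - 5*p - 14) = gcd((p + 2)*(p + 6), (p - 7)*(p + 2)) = p + 2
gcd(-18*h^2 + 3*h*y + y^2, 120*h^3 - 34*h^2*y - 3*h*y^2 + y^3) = 6*h + y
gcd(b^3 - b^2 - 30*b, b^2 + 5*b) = b^2 + 5*b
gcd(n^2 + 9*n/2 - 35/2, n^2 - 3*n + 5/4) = n - 5/2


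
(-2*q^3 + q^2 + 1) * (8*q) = -16*q^4 + 8*q^3 + 8*q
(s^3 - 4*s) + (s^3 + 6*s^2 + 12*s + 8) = 2*s^3 + 6*s^2 + 8*s + 8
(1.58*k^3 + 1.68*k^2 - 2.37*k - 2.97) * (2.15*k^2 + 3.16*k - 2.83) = 3.397*k^5 + 8.6048*k^4 - 4.2581*k^3 - 18.6291*k^2 - 2.6781*k + 8.4051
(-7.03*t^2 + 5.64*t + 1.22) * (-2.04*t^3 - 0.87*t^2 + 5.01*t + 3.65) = 14.3412*t^5 - 5.3895*t^4 - 42.6159*t^3 + 1.5355*t^2 + 26.6982*t + 4.453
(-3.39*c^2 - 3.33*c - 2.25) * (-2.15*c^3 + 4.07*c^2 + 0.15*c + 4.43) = 7.2885*c^5 - 6.6378*c^4 - 9.2241*c^3 - 24.6747*c^2 - 15.0894*c - 9.9675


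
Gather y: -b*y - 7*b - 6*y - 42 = -7*b + y*(-b - 6) - 42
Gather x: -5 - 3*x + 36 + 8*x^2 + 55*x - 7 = 8*x^2 + 52*x + 24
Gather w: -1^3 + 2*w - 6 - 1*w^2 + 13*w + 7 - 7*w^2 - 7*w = -8*w^2 + 8*w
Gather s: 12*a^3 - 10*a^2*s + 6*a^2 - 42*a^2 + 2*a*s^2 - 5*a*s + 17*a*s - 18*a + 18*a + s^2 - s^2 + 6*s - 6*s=12*a^3 - 36*a^2 + 2*a*s^2 + s*(-10*a^2 + 12*a)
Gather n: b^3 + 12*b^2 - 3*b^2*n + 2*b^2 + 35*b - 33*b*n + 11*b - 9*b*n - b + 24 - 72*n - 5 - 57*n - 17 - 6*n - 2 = b^3 + 14*b^2 + 45*b + n*(-3*b^2 - 42*b - 135)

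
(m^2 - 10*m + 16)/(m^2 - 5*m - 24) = (m - 2)/(m + 3)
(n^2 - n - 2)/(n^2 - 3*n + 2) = (n + 1)/(n - 1)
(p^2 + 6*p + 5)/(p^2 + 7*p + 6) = (p + 5)/(p + 6)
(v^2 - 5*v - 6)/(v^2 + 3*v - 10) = (v^2 - 5*v - 6)/(v^2 + 3*v - 10)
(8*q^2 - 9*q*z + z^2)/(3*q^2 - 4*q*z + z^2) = (-8*q + z)/(-3*q + z)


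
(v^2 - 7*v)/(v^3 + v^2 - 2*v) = (v - 7)/(v^2 + v - 2)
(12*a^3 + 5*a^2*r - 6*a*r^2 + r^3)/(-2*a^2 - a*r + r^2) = (12*a^2 - 7*a*r + r^2)/(-2*a + r)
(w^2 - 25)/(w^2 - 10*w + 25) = (w + 5)/(w - 5)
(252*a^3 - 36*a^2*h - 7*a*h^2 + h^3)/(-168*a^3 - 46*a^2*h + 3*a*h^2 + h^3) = (-6*a + h)/(4*a + h)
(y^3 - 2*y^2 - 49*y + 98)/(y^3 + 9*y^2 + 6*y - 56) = (y - 7)/(y + 4)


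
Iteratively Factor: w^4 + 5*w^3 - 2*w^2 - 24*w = (w + 3)*(w^3 + 2*w^2 - 8*w) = (w - 2)*(w + 3)*(w^2 + 4*w) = w*(w - 2)*(w + 3)*(w + 4)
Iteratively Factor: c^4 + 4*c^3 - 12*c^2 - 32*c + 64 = (c - 2)*(c^3 + 6*c^2 - 32) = (c - 2)*(c + 4)*(c^2 + 2*c - 8) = (c - 2)*(c + 4)^2*(c - 2)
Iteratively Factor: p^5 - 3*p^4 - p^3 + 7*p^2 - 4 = (p - 2)*(p^4 - p^3 - 3*p^2 + p + 2) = (p - 2)*(p + 1)*(p^3 - 2*p^2 - p + 2) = (p - 2)*(p - 1)*(p + 1)*(p^2 - p - 2) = (p - 2)*(p - 1)*(p + 1)^2*(p - 2)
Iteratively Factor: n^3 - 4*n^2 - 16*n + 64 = (n + 4)*(n^2 - 8*n + 16) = (n - 4)*(n + 4)*(n - 4)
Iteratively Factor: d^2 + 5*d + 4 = (d + 1)*(d + 4)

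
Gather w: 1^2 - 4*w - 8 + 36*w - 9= 32*w - 16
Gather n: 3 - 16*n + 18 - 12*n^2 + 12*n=-12*n^2 - 4*n + 21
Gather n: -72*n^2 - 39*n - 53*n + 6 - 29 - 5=-72*n^2 - 92*n - 28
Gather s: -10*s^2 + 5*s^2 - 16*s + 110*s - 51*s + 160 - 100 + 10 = -5*s^2 + 43*s + 70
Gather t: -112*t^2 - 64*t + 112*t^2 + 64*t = 0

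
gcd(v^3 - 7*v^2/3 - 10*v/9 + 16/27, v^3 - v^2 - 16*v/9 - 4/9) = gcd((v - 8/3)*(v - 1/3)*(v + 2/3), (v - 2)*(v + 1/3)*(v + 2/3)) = v + 2/3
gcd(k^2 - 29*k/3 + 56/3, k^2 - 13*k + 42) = k - 7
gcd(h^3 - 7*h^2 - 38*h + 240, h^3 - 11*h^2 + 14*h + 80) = h^2 - 13*h + 40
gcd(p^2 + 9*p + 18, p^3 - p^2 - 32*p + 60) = p + 6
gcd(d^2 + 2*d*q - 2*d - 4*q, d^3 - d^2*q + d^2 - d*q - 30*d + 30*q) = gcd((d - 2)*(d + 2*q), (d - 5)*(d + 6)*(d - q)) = 1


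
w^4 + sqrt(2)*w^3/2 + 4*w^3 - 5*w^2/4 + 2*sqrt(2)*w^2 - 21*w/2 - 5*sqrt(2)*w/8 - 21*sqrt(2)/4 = (w - 3/2)*(w + 2)*(w + 7/2)*(w + sqrt(2)/2)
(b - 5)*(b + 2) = b^2 - 3*b - 10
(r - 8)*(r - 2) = r^2 - 10*r + 16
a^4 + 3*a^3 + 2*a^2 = a^2*(a + 1)*(a + 2)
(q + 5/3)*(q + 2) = q^2 + 11*q/3 + 10/3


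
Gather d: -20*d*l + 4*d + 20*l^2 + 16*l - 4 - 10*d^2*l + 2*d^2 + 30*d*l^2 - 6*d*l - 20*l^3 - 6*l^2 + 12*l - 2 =d^2*(2 - 10*l) + d*(30*l^2 - 26*l + 4) - 20*l^3 + 14*l^2 + 28*l - 6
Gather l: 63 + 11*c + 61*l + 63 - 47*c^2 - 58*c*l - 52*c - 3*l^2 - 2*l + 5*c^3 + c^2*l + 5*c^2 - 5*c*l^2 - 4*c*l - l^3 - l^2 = 5*c^3 - 42*c^2 - 41*c - l^3 + l^2*(-5*c - 4) + l*(c^2 - 62*c + 59) + 126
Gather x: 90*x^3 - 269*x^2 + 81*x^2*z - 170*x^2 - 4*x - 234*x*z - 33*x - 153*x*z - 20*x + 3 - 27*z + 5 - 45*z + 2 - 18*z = 90*x^3 + x^2*(81*z - 439) + x*(-387*z - 57) - 90*z + 10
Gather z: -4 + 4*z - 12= 4*z - 16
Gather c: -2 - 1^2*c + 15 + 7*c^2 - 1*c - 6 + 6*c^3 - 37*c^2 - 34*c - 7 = 6*c^3 - 30*c^2 - 36*c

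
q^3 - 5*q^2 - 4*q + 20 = (q - 5)*(q - 2)*(q + 2)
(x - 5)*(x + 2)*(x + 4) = x^3 + x^2 - 22*x - 40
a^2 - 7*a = a*(a - 7)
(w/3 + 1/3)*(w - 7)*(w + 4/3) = w^3/3 - 14*w^2/9 - 5*w - 28/9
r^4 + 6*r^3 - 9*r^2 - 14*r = r*(r - 2)*(r + 1)*(r + 7)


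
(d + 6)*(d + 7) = d^2 + 13*d + 42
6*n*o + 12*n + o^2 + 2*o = (6*n + o)*(o + 2)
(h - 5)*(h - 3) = h^2 - 8*h + 15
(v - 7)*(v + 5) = v^2 - 2*v - 35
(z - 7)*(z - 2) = z^2 - 9*z + 14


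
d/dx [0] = 0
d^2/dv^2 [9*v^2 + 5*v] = 18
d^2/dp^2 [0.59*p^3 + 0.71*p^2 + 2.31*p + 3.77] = 3.54*p + 1.42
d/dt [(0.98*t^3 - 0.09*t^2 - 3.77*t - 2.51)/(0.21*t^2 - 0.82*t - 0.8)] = (0.2058*t^4 - 1.6072*t^3 - 1.4865*t^2 + 1.1982*t + 0.9578)/(0.0441*t^4 - 0.3444*t^3 + 0.3364*t^2 + 1.312*t + 0.64)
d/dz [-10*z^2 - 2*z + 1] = -20*z - 2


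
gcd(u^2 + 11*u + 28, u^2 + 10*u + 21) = u + 7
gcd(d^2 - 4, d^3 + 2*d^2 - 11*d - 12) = 1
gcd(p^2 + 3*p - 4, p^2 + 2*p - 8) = p + 4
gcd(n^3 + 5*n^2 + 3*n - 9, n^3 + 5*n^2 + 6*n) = n + 3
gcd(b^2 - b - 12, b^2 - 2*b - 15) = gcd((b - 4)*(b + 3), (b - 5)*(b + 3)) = b + 3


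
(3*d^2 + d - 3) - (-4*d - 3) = 3*d^2 + 5*d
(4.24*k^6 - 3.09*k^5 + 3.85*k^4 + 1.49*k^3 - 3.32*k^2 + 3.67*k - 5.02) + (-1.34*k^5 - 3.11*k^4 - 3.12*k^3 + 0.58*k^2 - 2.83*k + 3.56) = 4.24*k^6 - 4.43*k^5 + 0.74*k^4 - 1.63*k^3 - 2.74*k^2 + 0.84*k - 1.46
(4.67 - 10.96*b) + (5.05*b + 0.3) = 4.97 - 5.91*b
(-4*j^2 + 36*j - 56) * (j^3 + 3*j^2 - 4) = -4*j^5 + 24*j^4 + 52*j^3 - 152*j^2 - 144*j + 224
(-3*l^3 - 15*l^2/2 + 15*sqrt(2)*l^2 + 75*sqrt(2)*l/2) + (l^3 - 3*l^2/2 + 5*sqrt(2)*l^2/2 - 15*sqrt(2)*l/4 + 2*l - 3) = -2*l^3 - 9*l^2 + 35*sqrt(2)*l^2/2 + 2*l + 135*sqrt(2)*l/4 - 3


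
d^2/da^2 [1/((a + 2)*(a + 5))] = 2*((a + 2)^2 + (a + 2)*(a + 5) + (a + 5)^2)/((a + 2)^3*(a + 5)^3)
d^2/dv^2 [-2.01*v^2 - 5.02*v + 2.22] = -4.02000000000000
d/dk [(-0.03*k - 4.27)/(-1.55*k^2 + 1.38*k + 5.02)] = (-0.0465*k^2 - 13.237*k + 5.742)/(2.4025*k^4 - 4.278*k^3 - 13.6576*k^2 + 13.8552*k + 25.2004)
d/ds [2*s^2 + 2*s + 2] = 4*s + 2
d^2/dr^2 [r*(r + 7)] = 2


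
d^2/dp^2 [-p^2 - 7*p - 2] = -2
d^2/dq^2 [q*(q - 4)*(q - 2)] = 6*q - 12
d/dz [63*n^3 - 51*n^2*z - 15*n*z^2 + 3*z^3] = -51*n^2 - 30*n*z + 9*z^2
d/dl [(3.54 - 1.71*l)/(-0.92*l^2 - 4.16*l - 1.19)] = (-1.5732*l^2 + 6.5136*l + 16.7613)/(0.8464*l^4 + 7.6544*l^3 + 19.4952*l^2 + 9.9008*l + 1.4161)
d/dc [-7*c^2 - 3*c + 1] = -14*c - 3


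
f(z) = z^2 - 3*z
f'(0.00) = -3.00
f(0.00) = 0.00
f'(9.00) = 15.00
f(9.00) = 54.00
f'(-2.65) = -8.30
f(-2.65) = 14.97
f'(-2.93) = -8.86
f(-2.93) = 17.37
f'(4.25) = 5.50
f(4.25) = 5.31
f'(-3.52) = -10.04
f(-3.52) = 22.95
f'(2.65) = 2.30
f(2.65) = -0.93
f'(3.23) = 3.46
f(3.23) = 0.74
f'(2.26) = 1.52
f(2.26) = -1.67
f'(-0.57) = -4.14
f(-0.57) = 2.03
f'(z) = 2*z - 3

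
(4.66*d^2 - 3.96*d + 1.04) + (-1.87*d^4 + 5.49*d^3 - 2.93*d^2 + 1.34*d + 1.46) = -1.87*d^4 + 5.49*d^3 + 1.73*d^2 - 2.62*d + 2.5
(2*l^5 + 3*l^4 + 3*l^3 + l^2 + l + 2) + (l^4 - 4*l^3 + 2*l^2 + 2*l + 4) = 2*l^5 + 4*l^4 - l^3 + 3*l^2 + 3*l + 6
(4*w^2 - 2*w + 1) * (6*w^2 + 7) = 24*w^4 - 12*w^3 + 34*w^2 - 14*w + 7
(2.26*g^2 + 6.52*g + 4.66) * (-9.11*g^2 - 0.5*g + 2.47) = -20.5886*g^4 - 60.5272*g^3 - 40.1304*g^2 + 13.7744*g + 11.5102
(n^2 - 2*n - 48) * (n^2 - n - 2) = n^4 - 3*n^3 - 48*n^2 + 52*n + 96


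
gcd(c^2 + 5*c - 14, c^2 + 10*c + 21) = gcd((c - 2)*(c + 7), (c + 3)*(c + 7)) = c + 7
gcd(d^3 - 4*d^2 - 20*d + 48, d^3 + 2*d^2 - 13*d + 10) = d - 2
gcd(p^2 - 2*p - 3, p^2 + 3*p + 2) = p + 1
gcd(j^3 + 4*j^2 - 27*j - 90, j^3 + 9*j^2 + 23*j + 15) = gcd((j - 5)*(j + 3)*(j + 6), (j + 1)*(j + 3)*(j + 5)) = j + 3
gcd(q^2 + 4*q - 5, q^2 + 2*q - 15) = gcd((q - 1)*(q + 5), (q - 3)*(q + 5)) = q + 5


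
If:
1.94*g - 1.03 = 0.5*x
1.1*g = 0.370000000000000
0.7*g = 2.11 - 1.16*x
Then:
No Solution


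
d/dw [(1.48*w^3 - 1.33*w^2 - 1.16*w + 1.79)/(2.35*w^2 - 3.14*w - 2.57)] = (3.478*w^4 - 9.2944*w^3 - 4.5086*w^2 - 1.5768*w + 8.6018)/(5.5225*w^4 - 14.758*w^3 - 2.2194*w^2 + 16.1396*w + 6.6049)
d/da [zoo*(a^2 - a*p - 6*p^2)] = zoo*(a + p)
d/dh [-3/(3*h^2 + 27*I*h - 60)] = (2*h + 9*I)/(h^2 + 9*I*h - 20)^2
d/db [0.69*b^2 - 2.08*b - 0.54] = 1.38*b - 2.08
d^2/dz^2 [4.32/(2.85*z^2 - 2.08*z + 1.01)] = (-70.1784*z^2 + 51.21792*z + 4.32*(5.7*z - 2.08)*(11.4*z - 4.16) - 24.87024)/(2.85*z^2 - 2.08*z + 1.01)^3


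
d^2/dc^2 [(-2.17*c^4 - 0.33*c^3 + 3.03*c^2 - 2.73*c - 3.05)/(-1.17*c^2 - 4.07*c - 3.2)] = (5.941026*c^6 + 61.999938*c^5 + 264.421878*c^4 + 496.986382*c^3 + 385.55391*c^2 + 46.09125*c - 54.95795)/(1.601613*c^6 + 16.714269*c^5 + 71.284239*c^4 + 158.847623*c^3 + 194.96544*c^2 + 125.0304*c + 32.768)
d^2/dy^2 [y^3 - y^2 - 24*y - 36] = 6*y - 2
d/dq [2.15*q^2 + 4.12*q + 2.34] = 4.3*q + 4.12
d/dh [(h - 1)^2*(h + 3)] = (h - 1)*(3*h + 5)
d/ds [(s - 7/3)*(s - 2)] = 2*s - 13/3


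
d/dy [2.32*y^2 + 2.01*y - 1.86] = 4.64*y + 2.01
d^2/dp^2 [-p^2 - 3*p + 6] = -2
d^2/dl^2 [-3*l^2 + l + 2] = -6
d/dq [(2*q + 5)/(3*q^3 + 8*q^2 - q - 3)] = (6*q^3 + 16*q^2 - 2*q - (2*q + 5)*(9*q^2 + 16*q - 1) - 6)/(3*q^3 + 8*q^2 - q - 3)^2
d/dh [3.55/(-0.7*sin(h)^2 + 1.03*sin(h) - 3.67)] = (4.97*sin(h) - 3.6565)*cos(h)/(0.7*sin(h)^2 - 1.03*sin(h) + 3.67)^2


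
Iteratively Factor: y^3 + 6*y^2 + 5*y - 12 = (y - 1)*(y^2 + 7*y + 12) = (y - 1)*(y + 3)*(y + 4)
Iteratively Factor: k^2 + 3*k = (k + 3)*(k)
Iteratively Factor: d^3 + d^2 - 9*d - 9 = (d + 1)*(d^2 - 9) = (d - 3)*(d + 1)*(d + 3)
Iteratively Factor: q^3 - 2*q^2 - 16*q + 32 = (q - 4)*(q^2 + 2*q - 8) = (q - 4)*(q + 4)*(q - 2)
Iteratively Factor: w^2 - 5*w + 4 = (w - 1)*(w - 4)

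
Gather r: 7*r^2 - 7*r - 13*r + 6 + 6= 7*r^2 - 20*r + 12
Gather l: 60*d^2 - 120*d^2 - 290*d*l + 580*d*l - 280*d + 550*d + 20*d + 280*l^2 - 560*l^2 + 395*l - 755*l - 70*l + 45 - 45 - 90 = -60*d^2 + 290*d - 280*l^2 + l*(290*d - 430) - 90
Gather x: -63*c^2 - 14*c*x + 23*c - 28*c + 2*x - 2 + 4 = -63*c^2 - 5*c + x*(2 - 14*c) + 2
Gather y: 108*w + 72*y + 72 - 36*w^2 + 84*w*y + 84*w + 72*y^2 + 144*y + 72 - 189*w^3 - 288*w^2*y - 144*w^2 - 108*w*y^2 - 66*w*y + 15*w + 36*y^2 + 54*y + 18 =-189*w^3 - 180*w^2 + 207*w + y^2*(108 - 108*w) + y*(-288*w^2 + 18*w + 270) + 162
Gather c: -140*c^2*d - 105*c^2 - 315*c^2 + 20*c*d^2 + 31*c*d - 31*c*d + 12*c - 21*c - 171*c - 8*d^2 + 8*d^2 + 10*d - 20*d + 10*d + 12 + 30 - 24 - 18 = c^2*(-140*d - 420) + c*(20*d^2 - 180)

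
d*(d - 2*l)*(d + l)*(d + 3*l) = d^4 + 2*d^3*l - 5*d^2*l^2 - 6*d*l^3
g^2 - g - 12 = (g - 4)*(g + 3)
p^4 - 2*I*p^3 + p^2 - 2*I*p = p*(p - 2*I)*(p - I)*(p + I)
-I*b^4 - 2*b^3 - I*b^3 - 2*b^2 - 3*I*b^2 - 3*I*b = b*(b - 3*I)*(b + I)*(-I*b - I)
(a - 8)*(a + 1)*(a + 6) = a^3 - a^2 - 50*a - 48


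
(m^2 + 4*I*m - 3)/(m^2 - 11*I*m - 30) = (-m^2 - 4*I*m + 3)/(-m^2 + 11*I*m + 30)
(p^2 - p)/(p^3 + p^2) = (p - 1)/(p*(p + 1))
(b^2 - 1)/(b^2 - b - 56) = (1 - b^2)/(-b^2 + b + 56)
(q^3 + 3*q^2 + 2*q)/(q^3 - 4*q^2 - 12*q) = (q + 1)/(q - 6)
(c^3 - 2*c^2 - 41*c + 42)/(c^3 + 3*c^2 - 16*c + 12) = (c - 7)/(c - 2)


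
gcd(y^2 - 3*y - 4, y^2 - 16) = y - 4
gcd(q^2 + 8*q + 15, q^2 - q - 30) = q + 5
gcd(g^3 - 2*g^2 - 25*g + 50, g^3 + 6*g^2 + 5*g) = g + 5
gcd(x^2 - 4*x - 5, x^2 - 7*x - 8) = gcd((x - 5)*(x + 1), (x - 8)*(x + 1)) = x + 1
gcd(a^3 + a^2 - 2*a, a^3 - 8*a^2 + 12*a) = a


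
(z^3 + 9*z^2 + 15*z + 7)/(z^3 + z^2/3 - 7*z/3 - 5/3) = 3*(z + 7)/(3*z - 5)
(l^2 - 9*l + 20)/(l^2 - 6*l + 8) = (l - 5)/(l - 2)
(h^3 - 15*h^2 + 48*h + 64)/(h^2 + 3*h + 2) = (h^2 - 16*h + 64)/(h + 2)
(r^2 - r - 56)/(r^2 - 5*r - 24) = (r + 7)/(r + 3)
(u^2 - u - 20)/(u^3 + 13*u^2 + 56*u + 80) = (u - 5)/(u^2 + 9*u + 20)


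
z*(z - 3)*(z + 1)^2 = z^4 - z^3 - 5*z^2 - 3*z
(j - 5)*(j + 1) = j^2 - 4*j - 5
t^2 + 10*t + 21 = (t + 3)*(t + 7)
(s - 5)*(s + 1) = s^2 - 4*s - 5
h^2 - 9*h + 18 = (h - 6)*(h - 3)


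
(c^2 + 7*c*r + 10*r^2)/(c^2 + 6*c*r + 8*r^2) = (c + 5*r)/(c + 4*r)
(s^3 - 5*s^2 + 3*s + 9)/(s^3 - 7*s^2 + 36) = (s^2 - 2*s - 3)/(s^2 - 4*s - 12)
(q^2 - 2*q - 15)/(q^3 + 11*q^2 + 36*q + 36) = (q - 5)/(q^2 + 8*q + 12)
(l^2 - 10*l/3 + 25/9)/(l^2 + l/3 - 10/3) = (l - 5/3)/(l + 2)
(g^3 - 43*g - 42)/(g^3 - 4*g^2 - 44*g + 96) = (g^2 - 6*g - 7)/(g^2 - 10*g + 16)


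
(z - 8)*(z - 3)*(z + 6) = z^3 - 5*z^2 - 42*z + 144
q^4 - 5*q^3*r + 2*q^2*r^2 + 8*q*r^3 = q*(q - 4*r)*(q - 2*r)*(q + r)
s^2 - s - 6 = (s - 3)*(s + 2)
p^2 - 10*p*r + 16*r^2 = (p - 8*r)*(p - 2*r)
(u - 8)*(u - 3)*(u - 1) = u^3 - 12*u^2 + 35*u - 24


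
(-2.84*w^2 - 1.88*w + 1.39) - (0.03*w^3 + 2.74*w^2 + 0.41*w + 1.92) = -0.03*w^3 - 5.58*w^2 - 2.29*w - 0.53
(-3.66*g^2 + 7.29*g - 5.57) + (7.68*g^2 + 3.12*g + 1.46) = 4.02*g^2 + 10.41*g - 4.11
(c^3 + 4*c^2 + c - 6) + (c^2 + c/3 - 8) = c^3 + 5*c^2 + 4*c/3 - 14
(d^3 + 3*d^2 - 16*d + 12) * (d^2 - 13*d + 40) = d^5 - 10*d^4 - 15*d^3 + 340*d^2 - 796*d + 480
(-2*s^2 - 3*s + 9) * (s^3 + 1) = -2*s^5 - 3*s^4 + 9*s^3 - 2*s^2 - 3*s + 9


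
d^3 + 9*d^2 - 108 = (d - 3)*(d + 6)^2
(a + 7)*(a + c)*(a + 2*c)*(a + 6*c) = a^4 + 9*a^3*c + 7*a^3 + 20*a^2*c^2 + 63*a^2*c + 12*a*c^3 + 140*a*c^2 + 84*c^3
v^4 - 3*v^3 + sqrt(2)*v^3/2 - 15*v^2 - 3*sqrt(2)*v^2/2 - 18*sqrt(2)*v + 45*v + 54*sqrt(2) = (v - 3)*(v - 3*sqrt(2))*(v + 3*sqrt(2)/2)*(v + 2*sqrt(2))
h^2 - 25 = (h - 5)*(h + 5)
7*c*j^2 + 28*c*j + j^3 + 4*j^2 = j*(7*c + j)*(j + 4)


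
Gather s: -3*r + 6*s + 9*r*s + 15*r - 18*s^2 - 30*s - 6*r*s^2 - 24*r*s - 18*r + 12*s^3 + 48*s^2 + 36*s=-6*r + 12*s^3 + s^2*(30 - 6*r) + s*(12 - 15*r)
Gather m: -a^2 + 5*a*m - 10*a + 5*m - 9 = -a^2 - 10*a + m*(5*a + 5) - 9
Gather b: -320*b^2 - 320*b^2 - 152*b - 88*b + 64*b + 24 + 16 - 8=-640*b^2 - 176*b + 32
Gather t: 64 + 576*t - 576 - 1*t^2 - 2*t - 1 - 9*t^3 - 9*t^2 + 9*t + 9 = -9*t^3 - 10*t^2 + 583*t - 504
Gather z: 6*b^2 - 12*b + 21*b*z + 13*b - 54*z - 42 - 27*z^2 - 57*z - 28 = 6*b^2 + b - 27*z^2 + z*(21*b - 111) - 70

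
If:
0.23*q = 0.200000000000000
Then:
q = 0.87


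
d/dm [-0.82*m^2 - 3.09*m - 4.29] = -1.64*m - 3.09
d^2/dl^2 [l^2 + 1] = 2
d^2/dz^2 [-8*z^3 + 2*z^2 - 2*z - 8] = 4 - 48*z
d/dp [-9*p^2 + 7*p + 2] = 7 - 18*p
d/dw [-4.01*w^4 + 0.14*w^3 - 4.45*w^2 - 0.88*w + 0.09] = -16.04*w^3 + 0.42*w^2 - 8.9*w - 0.88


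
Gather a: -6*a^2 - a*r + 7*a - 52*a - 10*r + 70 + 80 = -6*a^2 + a*(-r - 45) - 10*r + 150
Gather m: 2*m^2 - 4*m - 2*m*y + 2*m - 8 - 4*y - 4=2*m^2 + m*(-2*y - 2) - 4*y - 12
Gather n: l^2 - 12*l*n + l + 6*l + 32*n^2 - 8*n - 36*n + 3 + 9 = l^2 + 7*l + 32*n^2 + n*(-12*l - 44) + 12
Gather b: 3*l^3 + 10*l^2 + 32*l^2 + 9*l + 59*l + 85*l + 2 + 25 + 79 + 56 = 3*l^3 + 42*l^2 + 153*l + 162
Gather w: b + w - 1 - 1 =b + w - 2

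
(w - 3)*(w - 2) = w^2 - 5*w + 6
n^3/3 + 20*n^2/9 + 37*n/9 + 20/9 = (n/3 + 1/3)*(n + 5/3)*(n + 4)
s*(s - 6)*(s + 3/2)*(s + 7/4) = s^4 - 11*s^3/4 - 135*s^2/8 - 63*s/4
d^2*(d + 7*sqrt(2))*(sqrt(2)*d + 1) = sqrt(2)*d^4 + 15*d^3 + 7*sqrt(2)*d^2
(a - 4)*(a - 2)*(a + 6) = a^3 - 28*a + 48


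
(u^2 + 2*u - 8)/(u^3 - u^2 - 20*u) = (u - 2)/(u*(u - 5))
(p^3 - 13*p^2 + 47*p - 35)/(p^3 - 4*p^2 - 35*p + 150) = (p^2 - 8*p + 7)/(p^2 + p - 30)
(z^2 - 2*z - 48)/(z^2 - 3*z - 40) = (z + 6)/(z + 5)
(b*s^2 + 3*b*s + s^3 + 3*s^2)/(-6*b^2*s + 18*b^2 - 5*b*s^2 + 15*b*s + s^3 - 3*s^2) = s*(s + 3)/(-6*b*s + 18*b + s^2 - 3*s)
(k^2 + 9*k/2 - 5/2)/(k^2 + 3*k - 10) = (k - 1/2)/(k - 2)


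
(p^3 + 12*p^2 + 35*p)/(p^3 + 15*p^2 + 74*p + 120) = p*(p + 7)/(p^2 + 10*p + 24)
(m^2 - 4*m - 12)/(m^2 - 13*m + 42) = (m + 2)/(m - 7)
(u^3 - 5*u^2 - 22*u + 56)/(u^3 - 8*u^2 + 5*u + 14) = (u + 4)/(u + 1)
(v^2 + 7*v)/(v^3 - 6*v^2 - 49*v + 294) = v/(v^2 - 13*v + 42)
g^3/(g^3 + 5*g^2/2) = 2*g/(2*g + 5)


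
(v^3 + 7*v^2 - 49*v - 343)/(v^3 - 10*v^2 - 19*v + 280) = (v^2 + 14*v + 49)/(v^2 - 3*v - 40)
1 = 1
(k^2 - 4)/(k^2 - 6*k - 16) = (k - 2)/(k - 8)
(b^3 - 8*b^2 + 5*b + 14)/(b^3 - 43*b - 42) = (b - 2)/(b + 6)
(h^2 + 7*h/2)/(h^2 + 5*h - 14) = h*(2*h + 7)/(2*(h^2 + 5*h - 14))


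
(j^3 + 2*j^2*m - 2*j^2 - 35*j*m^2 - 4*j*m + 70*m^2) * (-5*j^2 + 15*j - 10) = -5*j^5 - 10*j^4*m + 25*j^4 + 175*j^3*m^2 + 50*j^3*m - 40*j^3 - 875*j^2*m^2 - 80*j^2*m + 20*j^2 + 1400*j*m^2 + 40*j*m - 700*m^2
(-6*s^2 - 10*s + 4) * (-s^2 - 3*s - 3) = 6*s^4 + 28*s^3 + 44*s^2 + 18*s - 12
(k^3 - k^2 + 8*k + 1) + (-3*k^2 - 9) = k^3 - 4*k^2 + 8*k - 8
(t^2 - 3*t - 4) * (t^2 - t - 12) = t^4 - 4*t^3 - 13*t^2 + 40*t + 48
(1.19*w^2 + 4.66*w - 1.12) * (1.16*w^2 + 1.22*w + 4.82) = 1.3804*w^4 + 6.8574*w^3 + 10.1218*w^2 + 21.0948*w - 5.3984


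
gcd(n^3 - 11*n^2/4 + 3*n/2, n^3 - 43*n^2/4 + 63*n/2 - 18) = n - 3/4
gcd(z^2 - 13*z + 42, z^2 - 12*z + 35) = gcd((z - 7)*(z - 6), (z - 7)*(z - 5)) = z - 7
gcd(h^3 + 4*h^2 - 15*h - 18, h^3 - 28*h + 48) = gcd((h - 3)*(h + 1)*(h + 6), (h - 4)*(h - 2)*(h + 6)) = h + 6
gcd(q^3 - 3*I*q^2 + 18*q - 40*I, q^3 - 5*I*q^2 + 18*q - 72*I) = q + 4*I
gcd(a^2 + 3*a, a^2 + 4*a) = a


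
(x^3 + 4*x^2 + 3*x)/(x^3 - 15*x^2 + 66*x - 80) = x*(x^2 + 4*x + 3)/(x^3 - 15*x^2 + 66*x - 80)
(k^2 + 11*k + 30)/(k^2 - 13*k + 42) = (k^2 + 11*k + 30)/(k^2 - 13*k + 42)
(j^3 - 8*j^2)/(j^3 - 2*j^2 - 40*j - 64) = j^2/(j^2 + 6*j + 8)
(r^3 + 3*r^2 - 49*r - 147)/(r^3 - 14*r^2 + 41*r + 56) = (r^2 + 10*r + 21)/(r^2 - 7*r - 8)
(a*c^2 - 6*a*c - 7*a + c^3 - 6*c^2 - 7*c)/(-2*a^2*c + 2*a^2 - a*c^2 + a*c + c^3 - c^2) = (-c^2 + 6*c + 7)/(2*a*c - 2*a - c^2 + c)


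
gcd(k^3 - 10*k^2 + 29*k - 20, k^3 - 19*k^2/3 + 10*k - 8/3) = k - 4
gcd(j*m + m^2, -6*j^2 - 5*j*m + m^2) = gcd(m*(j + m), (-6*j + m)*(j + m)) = j + m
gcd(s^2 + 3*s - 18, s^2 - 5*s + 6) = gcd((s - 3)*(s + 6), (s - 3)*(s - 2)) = s - 3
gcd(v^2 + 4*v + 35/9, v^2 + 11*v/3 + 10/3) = v + 5/3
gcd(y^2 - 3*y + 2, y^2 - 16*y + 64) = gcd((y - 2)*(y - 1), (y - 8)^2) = 1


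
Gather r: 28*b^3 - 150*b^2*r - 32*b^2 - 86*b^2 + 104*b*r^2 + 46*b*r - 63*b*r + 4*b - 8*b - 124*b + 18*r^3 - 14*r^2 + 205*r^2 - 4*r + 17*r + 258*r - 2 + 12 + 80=28*b^3 - 118*b^2 - 128*b + 18*r^3 + r^2*(104*b + 191) + r*(-150*b^2 - 17*b + 271) + 90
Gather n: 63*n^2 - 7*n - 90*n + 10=63*n^2 - 97*n + 10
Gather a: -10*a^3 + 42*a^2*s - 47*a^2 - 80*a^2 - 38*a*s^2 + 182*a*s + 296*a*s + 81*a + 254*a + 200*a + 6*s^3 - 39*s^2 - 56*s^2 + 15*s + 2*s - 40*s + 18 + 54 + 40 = -10*a^3 + a^2*(42*s - 127) + a*(-38*s^2 + 478*s + 535) + 6*s^3 - 95*s^2 - 23*s + 112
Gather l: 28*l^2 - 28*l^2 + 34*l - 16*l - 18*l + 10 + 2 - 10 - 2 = 0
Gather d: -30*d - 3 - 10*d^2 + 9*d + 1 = -10*d^2 - 21*d - 2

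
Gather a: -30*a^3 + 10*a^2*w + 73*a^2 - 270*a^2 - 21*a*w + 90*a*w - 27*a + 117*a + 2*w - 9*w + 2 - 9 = -30*a^3 + a^2*(10*w - 197) + a*(69*w + 90) - 7*w - 7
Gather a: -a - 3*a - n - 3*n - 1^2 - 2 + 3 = -4*a - 4*n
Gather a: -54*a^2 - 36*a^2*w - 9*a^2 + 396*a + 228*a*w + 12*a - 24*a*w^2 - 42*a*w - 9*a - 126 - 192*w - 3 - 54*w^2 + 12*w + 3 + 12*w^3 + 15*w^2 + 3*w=a^2*(-36*w - 63) + a*(-24*w^2 + 186*w + 399) + 12*w^3 - 39*w^2 - 177*w - 126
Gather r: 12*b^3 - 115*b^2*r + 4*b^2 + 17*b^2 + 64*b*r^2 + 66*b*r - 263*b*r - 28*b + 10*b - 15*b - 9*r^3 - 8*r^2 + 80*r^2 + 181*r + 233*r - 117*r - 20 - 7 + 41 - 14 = 12*b^3 + 21*b^2 - 33*b - 9*r^3 + r^2*(64*b + 72) + r*(-115*b^2 - 197*b + 297)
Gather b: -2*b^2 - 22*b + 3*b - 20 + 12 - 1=-2*b^2 - 19*b - 9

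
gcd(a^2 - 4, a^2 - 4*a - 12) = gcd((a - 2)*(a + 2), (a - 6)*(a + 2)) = a + 2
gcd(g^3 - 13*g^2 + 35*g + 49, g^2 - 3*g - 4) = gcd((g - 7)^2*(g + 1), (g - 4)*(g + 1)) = g + 1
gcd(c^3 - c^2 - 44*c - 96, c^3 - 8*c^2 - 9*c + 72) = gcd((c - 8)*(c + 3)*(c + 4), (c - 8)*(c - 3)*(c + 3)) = c^2 - 5*c - 24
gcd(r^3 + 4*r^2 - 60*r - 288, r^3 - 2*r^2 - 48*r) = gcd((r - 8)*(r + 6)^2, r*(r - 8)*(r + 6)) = r^2 - 2*r - 48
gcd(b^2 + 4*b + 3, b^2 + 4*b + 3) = b^2 + 4*b + 3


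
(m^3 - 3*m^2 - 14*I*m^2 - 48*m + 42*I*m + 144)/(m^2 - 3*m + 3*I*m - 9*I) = (m^2 - 14*I*m - 48)/(m + 3*I)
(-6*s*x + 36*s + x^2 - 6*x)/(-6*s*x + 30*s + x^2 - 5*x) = (x - 6)/(x - 5)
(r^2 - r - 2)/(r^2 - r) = (r^2 - r - 2)/(r*(r - 1))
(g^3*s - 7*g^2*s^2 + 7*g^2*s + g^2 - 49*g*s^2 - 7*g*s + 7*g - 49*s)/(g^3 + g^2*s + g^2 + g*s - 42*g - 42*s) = (g^2*s - 7*g*s^2 + g - 7*s)/(g^2 + g*s - 6*g - 6*s)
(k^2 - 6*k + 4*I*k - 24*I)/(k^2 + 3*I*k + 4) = (k - 6)/(k - I)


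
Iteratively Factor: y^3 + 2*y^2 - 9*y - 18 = (y + 2)*(y^2 - 9) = (y + 2)*(y + 3)*(y - 3)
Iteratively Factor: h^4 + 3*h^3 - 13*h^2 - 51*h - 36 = (h + 3)*(h^3 - 13*h - 12) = (h - 4)*(h + 3)*(h^2 + 4*h + 3) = (h - 4)*(h + 1)*(h + 3)*(h + 3)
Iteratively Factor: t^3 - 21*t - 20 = (t + 4)*(t^2 - 4*t - 5) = (t + 1)*(t + 4)*(t - 5)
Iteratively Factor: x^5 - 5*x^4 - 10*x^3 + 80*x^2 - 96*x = (x)*(x^4 - 5*x^3 - 10*x^2 + 80*x - 96) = x*(x - 4)*(x^3 - x^2 - 14*x + 24) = x*(x - 4)*(x - 2)*(x^2 + x - 12) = x*(x - 4)*(x - 2)*(x + 4)*(x - 3)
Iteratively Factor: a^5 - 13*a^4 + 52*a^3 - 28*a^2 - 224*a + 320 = (a - 2)*(a^4 - 11*a^3 + 30*a^2 + 32*a - 160) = (a - 2)*(a + 2)*(a^3 - 13*a^2 + 56*a - 80) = (a - 4)*(a - 2)*(a + 2)*(a^2 - 9*a + 20) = (a - 4)^2*(a - 2)*(a + 2)*(a - 5)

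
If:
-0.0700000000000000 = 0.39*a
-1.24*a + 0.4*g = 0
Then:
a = -0.18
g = -0.56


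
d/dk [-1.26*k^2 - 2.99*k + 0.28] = -2.52*k - 2.99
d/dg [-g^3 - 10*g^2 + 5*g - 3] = -3*g^2 - 20*g + 5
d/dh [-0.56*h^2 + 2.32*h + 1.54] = 2.32 - 1.12*h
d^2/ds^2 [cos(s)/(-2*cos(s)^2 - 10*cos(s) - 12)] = (-5*(1 - cos(s)^2)^2 + cos(s)^5 - 38*cos(s)^3 - 40*cos(s)^2 + 72*cos(s) + 65)/(2*(cos(s) + 2)^3*(cos(s) + 3)^3)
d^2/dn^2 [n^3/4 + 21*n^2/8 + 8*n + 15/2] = 3*n/2 + 21/4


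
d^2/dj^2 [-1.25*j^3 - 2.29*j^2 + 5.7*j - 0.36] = -7.5*j - 4.58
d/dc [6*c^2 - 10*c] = 12*c - 10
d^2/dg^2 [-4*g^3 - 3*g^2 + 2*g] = -24*g - 6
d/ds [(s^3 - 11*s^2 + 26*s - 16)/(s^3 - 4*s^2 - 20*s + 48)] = (7*s^2 - 64*s + 232)/(s^4 - 4*s^3 - 44*s^2 + 96*s + 576)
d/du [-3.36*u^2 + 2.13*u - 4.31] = 2.13 - 6.72*u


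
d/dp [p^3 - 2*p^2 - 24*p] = 3*p^2 - 4*p - 24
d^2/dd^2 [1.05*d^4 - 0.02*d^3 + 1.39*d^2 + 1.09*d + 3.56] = 12.6*d^2 - 0.12*d + 2.78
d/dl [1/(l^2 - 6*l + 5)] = 2*(3 - l)/(l^2 - 6*l + 5)^2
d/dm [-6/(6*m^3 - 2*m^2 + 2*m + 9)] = 12*(9*m^2 - 2*m + 1)/(6*m^3 - 2*m^2 + 2*m + 9)^2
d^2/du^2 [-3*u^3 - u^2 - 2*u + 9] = -18*u - 2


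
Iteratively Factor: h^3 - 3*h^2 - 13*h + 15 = (h + 3)*(h^2 - 6*h + 5) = (h - 1)*(h + 3)*(h - 5)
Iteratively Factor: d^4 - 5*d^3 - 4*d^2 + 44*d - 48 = (d - 4)*(d^3 - d^2 - 8*d + 12) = (d - 4)*(d - 2)*(d^2 + d - 6) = (d - 4)*(d - 2)*(d + 3)*(d - 2)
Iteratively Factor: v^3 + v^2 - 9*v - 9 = (v + 1)*(v^2 - 9) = (v - 3)*(v + 1)*(v + 3)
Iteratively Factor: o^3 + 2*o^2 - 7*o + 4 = (o + 4)*(o^2 - 2*o + 1) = (o - 1)*(o + 4)*(o - 1)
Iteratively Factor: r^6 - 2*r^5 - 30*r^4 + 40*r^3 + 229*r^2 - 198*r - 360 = (r - 2)*(r^5 - 30*r^3 - 20*r^2 + 189*r + 180) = (r - 2)*(r + 3)*(r^4 - 3*r^3 - 21*r^2 + 43*r + 60) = (r - 2)*(r + 1)*(r + 3)*(r^3 - 4*r^2 - 17*r + 60) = (r - 2)*(r + 1)*(r + 3)*(r + 4)*(r^2 - 8*r + 15) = (r - 3)*(r - 2)*(r + 1)*(r + 3)*(r + 4)*(r - 5)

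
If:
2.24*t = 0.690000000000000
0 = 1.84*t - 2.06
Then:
No Solution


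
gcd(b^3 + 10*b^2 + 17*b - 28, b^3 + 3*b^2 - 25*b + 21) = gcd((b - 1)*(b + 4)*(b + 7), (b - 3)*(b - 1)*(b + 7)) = b^2 + 6*b - 7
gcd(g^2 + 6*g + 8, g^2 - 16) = g + 4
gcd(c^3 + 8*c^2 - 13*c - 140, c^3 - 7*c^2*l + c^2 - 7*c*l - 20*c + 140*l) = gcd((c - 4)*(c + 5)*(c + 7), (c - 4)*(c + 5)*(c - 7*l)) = c^2 + c - 20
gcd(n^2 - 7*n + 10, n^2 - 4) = n - 2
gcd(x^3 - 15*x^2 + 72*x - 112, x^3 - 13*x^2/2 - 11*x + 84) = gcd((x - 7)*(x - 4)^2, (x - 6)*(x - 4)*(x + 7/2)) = x - 4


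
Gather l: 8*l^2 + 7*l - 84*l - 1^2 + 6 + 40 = 8*l^2 - 77*l + 45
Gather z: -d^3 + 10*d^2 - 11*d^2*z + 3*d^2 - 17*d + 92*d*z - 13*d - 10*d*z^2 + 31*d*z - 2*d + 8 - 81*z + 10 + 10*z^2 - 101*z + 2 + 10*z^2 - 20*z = -d^3 + 13*d^2 - 32*d + z^2*(20 - 10*d) + z*(-11*d^2 + 123*d - 202) + 20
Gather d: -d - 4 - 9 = -d - 13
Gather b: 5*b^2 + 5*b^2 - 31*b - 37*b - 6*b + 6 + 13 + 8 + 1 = 10*b^2 - 74*b + 28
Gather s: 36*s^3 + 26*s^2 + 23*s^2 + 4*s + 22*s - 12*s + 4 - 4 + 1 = 36*s^3 + 49*s^2 + 14*s + 1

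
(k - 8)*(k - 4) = k^2 - 12*k + 32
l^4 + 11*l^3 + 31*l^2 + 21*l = l*(l + 1)*(l + 3)*(l + 7)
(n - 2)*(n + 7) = n^2 + 5*n - 14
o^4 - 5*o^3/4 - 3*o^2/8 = o^2*(o - 3/2)*(o + 1/4)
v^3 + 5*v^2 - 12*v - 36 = (v - 3)*(v + 2)*(v + 6)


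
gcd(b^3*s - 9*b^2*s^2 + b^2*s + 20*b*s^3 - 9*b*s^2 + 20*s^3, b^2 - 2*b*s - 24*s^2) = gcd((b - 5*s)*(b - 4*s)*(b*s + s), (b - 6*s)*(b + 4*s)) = 1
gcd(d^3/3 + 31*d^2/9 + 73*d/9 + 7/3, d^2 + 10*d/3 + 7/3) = 1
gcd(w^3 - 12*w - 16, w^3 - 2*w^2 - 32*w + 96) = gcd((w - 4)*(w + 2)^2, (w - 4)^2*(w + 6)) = w - 4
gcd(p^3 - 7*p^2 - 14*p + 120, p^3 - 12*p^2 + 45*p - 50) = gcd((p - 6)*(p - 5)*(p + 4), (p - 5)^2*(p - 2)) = p - 5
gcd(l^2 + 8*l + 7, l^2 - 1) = l + 1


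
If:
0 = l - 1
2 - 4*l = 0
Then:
No Solution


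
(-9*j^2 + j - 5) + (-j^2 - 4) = -10*j^2 + j - 9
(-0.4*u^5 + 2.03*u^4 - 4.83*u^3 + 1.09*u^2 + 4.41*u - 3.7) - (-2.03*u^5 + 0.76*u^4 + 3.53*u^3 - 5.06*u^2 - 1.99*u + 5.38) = 1.63*u^5 + 1.27*u^4 - 8.36*u^3 + 6.15*u^2 + 6.4*u - 9.08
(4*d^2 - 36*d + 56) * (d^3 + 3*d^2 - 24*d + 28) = 4*d^5 - 24*d^4 - 148*d^3 + 1144*d^2 - 2352*d + 1568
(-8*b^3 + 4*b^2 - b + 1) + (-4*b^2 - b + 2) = -8*b^3 - 2*b + 3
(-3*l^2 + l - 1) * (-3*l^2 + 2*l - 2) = 9*l^4 - 9*l^3 + 11*l^2 - 4*l + 2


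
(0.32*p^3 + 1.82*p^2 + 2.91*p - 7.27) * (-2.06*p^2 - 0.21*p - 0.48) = -0.6592*p^5 - 3.8164*p^4 - 6.5304*p^3 + 13.4915*p^2 + 0.1299*p + 3.4896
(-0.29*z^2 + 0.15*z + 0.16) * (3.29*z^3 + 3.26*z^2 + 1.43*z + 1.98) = -0.9541*z^5 - 0.4519*z^4 + 0.6007*z^3 + 0.1619*z^2 + 0.5258*z + 0.3168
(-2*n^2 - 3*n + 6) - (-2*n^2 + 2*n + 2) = 4 - 5*n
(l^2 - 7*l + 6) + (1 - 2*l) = l^2 - 9*l + 7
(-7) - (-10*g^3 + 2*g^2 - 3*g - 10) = 10*g^3 - 2*g^2 + 3*g + 3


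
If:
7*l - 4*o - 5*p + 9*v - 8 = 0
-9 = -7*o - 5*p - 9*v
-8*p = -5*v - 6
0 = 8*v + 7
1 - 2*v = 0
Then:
No Solution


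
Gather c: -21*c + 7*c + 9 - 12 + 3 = -14*c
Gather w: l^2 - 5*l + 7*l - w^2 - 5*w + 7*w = l^2 + 2*l - w^2 + 2*w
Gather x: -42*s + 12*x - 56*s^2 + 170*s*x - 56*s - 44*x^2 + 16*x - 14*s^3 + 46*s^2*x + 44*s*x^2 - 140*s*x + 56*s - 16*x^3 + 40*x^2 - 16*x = -14*s^3 - 56*s^2 - 42*s - 16*x^3 + x^2*(44*s - 4) + x*(46*s^2 + 30*s + 12)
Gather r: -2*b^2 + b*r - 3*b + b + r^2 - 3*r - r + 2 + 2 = -2*b^2 - 2*b + r^2 + r*(b - 4) + 4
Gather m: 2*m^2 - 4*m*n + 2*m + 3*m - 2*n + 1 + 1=2*m^2 + m*(5 - 4*n) - 2*n + 2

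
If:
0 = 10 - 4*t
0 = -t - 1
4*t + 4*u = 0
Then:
No Solution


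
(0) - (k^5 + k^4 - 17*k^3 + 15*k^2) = -k^5 - k^4 + 17*k^3 - 15*k^2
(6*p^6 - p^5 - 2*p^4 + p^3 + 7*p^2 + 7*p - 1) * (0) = 0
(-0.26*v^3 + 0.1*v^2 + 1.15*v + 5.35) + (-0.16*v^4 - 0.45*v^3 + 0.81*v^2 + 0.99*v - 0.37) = -0.16*v^4 - 0.71*v^3 + 0.91*v^2 + 2.14*v + 4.98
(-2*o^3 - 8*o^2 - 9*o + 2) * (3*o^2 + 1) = -6*o^5 - 24*o^4 - 29*o^3 - 2*o^2 - 9*o + 2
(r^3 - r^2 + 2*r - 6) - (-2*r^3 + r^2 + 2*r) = 3*r^3 - 2*r^2 - 6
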